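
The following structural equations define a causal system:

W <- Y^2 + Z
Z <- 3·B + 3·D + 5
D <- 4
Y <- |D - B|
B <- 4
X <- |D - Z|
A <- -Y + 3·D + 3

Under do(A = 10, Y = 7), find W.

Setting A = 10, Y = 7 by intervention discards those variables' equations.
Z = 3·B + 3·D + 5  [with B=4, D=4]  = 29
W = Y^2 + Z  [with Y=7, Z=29]  = 78

78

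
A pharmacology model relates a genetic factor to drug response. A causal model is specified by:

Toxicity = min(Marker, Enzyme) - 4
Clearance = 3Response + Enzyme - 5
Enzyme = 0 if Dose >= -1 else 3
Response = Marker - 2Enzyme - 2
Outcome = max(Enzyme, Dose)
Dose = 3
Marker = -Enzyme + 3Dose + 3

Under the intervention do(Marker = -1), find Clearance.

The intervention breaks the incoming arrows to Marker: Marker = -Enzyme + 3Dose + 3 no longer applies, and Marker = -1.
Enzyme = 0 if Dose >= -1 else 3  [with Dose=3]  = 0
Response = Marker - 2Enzyme - 2  [with Marker=-1, Enzyme=0]  = -3
Clearance = 3Response + Enzyme - 5  [with Response=-3, Enzyme=0]  = -14

-14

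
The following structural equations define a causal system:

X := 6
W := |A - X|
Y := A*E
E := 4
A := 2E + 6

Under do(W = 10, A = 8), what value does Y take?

The joint intervention fixes W = 10, A = 8, removing each variable's own equation.
Y = A*E  [with A=8, E=4]  = 32

32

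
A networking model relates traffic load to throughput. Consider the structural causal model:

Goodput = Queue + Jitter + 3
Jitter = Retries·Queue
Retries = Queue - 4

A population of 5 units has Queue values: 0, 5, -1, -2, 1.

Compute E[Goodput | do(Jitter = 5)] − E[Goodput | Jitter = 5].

The intervention sets Jitter=5 in all 5 units regardless of Queue. Recomputing Goodput per unit gives 8, 13, 7, 6, 9; average 8.6.
Observing Jitter=5 restricts to units where Jitter's equation naturally yields 5: Queue ∈ {5, -1}. In that subpopulation Goodput = 13, 7, mean 10.
Difference = 8.6 − 10 = -1.4.

-1.4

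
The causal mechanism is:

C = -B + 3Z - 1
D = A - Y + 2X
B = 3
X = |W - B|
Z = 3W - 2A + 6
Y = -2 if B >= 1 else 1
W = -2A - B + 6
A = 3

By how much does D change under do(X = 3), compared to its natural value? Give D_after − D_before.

do(X=3) replaces the equation X = |W - B| with the constant X = 3.
Y = -2 if B >= 1 else 1  [with B=3]  = -2
D = A - Y + 2X  [with A=3, Y=-2, X=3]  = 11
Without intervention: W = -2A - B + 6  [with A=3, B=3]  = -3; X = |W - B|  [with W=-3, B=3]  = 6; Y = -2 if B >= 1 else 1  [with B=3]  = -2; D = A - Y + 2X  [with A=3, Y=-2, X=6]  = 17.
Change = 11 − 17 = -6.

-6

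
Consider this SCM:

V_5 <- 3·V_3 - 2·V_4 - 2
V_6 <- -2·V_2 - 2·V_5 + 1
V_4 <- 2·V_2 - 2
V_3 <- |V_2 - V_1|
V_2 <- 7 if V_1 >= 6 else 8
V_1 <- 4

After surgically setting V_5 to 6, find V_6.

The intervention breaks the incoming arrows to V_5: V_5 <- 3·V_3 - 2·V_4 - 2 no longer applies, and V_5 = 6.
V_2 = 7 if V_1 >= 6 else 8  [with V_1=4]  = 8
V_6 = -2·V_2 - 2·V_5 + 1  [with V_2=8, V_5=6]  = -27

-27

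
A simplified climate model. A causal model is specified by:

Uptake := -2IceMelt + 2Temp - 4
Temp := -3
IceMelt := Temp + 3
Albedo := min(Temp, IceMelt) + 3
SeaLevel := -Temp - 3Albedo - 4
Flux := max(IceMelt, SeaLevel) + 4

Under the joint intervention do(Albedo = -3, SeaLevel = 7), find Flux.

Setting Albedo = -3, SeaLevel = 7 by intervention discards those variables' equations.
IceMelt = Temp + 3  [with Temp=-3]  = 0
Flux = max(IceMelt, SeaLevel) + 4  [with IceMelt=0, SeaLevel=7]  = 11

11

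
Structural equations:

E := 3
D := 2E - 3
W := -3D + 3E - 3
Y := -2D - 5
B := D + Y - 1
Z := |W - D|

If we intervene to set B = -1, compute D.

3

Under do(B=-1), the mechanism B := D + Y - 1 is discarded; B is fixed at -1.
No directed path runs from B to D, so D keeps its natural value.
D = 2E - 3  [with E=3]  = 3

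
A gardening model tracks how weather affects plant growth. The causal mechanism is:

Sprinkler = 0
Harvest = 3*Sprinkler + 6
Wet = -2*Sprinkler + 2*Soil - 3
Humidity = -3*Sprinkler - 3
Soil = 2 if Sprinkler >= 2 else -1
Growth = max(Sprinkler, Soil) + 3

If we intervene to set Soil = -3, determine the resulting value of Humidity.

do(Soil=-3) replaces the equation Soil = 2 if Sprinkler >= 2 else -1 with the constant Soil = -3.
Since Humidity is not a descendant of the intervened variable, it is unaffected.
Humidity = -3*Sprinkler - 3  [with Sprinkler=0]  = -3

-3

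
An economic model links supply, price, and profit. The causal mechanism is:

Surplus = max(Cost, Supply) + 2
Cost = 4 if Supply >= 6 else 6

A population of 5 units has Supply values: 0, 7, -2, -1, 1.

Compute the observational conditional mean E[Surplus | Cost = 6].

Observing Cost=6 restricts to units where Cost's equation naturally yields 6: Supply ∈ {0, -2, -1, 1}. In that subpopulation Surplus = 8, 8, 8, 8, mean 8.

8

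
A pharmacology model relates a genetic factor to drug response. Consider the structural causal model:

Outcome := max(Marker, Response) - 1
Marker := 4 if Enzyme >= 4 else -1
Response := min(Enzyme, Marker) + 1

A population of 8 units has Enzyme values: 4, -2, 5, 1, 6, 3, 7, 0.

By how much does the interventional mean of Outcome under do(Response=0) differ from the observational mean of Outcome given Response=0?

do(Response=0) breaks Response's dependence on Enzyme. With Response=0 fixed, Outcome across the units is 3, -1, 3, -1, 3, -1, 3, -1, mean 1.
Conditioning on Response=0 selects the 3 unit(s) with Enzyme ∈ {1, 3, 0}. Their Outcome values: -1, -1, -1. Mean = -1.
Difference = 1 − (-1) = 2.

2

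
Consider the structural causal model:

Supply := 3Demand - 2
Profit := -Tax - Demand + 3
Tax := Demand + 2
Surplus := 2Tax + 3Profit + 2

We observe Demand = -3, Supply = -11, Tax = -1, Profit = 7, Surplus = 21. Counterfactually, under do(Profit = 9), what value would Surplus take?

Intervening sets Profit = 9 and removes its equation (Profit := -Tax - Demand + 3).
Tax = Demand + 2  [with Demand=-3]  = -1
Surplus = 2Tax + 3Profit + 2  [with Tax=-1, Profit=9]  = 27

27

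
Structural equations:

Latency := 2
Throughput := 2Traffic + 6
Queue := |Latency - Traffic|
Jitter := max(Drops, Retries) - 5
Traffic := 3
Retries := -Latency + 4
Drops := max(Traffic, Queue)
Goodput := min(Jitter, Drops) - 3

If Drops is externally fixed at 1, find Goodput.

-6

do(Drops=1) replaces the equation Drops := max(Traffic, Queue) with the constant Drops = 1.
Retries = -Latency + 4  [with Latency=2]  = 2
Jitter = max(Drops, Retries) - 5  [with Drops=1, Retries=2]  = -3
Goodput = min(Jitter, Drops) - 3  [with Jitter=-3, Drops=1]  = -6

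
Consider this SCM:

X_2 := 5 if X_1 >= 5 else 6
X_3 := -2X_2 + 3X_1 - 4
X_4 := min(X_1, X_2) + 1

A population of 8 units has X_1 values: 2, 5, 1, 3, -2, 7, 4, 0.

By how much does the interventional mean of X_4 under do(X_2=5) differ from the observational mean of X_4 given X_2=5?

Every unit gets X_2=5 under the intervention. X_4 values become 3, 6, 2, 4, -1, 6, 5, 1; E[X_4|do(X_2=5)] = 3.25.
Conditioning on X_2=5 selects the 2 unit(s) with X_1 ∈ {5, 7}. Their X_4 values: 6, 6. Mean = 6.
Difference = 3.25 − 6 = -2.75.

-2.75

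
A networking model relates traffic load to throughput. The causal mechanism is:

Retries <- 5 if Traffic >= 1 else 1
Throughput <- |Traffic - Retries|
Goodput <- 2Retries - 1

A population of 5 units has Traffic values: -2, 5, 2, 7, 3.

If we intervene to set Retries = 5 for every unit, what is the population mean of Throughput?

2.8

Every unit gets Retries=5 under the intervention. Throughput values become 7, 0, 3, 2, 2; E[Throughput|do(Retries=5)] = 2.8.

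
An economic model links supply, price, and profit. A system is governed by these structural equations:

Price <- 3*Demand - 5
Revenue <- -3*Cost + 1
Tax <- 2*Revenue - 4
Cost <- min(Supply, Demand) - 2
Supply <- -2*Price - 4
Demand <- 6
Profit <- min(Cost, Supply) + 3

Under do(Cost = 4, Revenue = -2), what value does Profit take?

Under do(Cost = 4, Revenue = -2), each intervened variable's structural equation is replaced by its fixed value.
Price = 3*Demand - 5  [with Demand=6]  = 13
Supply = -2*Price - 4  [with Price=13]  = -30
Profit = min(Cost, Supply) + 3  [with Cost=4, Supply=-30]  = -27

-27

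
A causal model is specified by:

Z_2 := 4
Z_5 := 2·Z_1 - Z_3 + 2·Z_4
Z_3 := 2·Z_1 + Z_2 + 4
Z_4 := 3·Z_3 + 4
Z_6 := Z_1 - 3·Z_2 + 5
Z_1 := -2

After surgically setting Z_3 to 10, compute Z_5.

54

do(Z_3=10) replaces the equation Z_3 := 2·Z_1 + Z_2 + 4 with the constant Z_3 = 10.
Z_4 = 3·Z_3 + 4  [with Z_3=10]  = 34
Z_5 = 2·Z_1 - Z_3 + 2·Z_4  [with Z_1=-2, Z_3=10, Z_4=34]  = 54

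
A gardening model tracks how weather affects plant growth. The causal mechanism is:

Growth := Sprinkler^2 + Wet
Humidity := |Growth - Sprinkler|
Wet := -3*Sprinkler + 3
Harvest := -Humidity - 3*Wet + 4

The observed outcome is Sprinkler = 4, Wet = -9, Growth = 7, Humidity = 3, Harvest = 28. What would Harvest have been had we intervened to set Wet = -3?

4

do(Wet=-3) replaces the equation Wet := -3*Sprinkler + 3 with the constant Wet = -3.
Growth = Sprinkler^2 + Wet  [with Sprinkler=4, Wet=-3]  = 13
Humidity = |Growth - Sprinkler|  [with Growth=13, Sprinkler=4]  = 9
Harvest = -Humidity - 3*Wet + 4  [with Humidity=9, Wet=-3]  = 4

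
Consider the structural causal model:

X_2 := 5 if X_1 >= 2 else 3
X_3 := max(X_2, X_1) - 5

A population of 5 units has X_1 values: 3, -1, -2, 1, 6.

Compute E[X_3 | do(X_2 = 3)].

do(X_2=3) breaks X_2's dependence on X_1. With X_2=3 fixed, X_3 across the units is -2, -2, -2, -2, 1, mean -1.4.

-1.4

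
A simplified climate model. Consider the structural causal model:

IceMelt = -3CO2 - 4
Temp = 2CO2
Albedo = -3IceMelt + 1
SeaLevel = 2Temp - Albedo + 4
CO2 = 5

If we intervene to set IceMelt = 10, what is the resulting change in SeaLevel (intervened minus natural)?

do(IceMelt=10) replaces the equation IceMelt = -3CO2 - 4 with the constant IceMelt = 10.
Temp = 2CO2  [with CO2=5]  = 10
Albedo = -3IceMelt + 1  [with IceMelt=10]  = -29
SeaLevel = 2Temp - Albedo + 4  [with Temp=10, Albedo=-29]  = 53
Without intervention: Temp = 2CO2  [with CO2=5]  = 10; IceMelt = -3CO2 - 4  [with CO2=5]  = -19; Albedo = -3IceMelt + 1  [with IceMelt=-19]  = 58; SeaLevel = 2Temp - Albedo + 4  [with Temp=10, Albedo=58]  = -34.
Change = 53 − (-34) = 87.

87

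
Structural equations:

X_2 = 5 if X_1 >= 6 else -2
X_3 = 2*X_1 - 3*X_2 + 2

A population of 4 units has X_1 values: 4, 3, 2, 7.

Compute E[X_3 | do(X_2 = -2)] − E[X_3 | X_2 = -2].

Under do(X_2=-2), X_2's equation is replaced by X_2=-2 for every unit. Per-unit X_3: 16, 14, 12, 22. Mean = 16.
Conditioning on X_2=-2 selects the 3 unit(s) with X_1 ∈ {4, 3, 2}. Their X_3 values: 16, 14, 12. Mean = 14.
Difference = 16 − 14 = 2.

2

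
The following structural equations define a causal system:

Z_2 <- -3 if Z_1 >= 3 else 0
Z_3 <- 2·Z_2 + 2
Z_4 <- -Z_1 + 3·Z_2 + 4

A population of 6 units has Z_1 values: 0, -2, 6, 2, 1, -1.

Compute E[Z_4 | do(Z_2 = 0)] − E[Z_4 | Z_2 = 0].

-1

do(Z_2=0) breaks Z_2's dependence on Z_1. With Z_2=0 fixed, Z_4 across the units is 4, 6, -2, 2, 3, 5, mean 3.
E[Z_4|Z_2=0] averages over only the 5 units with Z_2=0 (Z_1 = 0, -2, 2, 1, -1): Z_4 = 4, 6, 2, 3, 5, mean 4.
Difference = 3 − 4 = -1.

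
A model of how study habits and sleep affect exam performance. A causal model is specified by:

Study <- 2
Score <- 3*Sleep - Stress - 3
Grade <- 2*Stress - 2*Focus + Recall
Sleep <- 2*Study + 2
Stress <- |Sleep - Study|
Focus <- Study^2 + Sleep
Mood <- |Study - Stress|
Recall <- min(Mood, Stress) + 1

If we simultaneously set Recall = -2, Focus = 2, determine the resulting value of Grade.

2

The joint intervention fixes Recall = -2, Focus = 2, removing each variable's own equation.
Sleep = 2*Study + 2  [with Study=2]  = 6
Stress = |Sleep - Study|  [with Sleep=6, Study=2]  = 4
Grade = 2*Stress - 2*Focus + Recall  [with Stress=4, Focus=2, Recall=-2]  = 2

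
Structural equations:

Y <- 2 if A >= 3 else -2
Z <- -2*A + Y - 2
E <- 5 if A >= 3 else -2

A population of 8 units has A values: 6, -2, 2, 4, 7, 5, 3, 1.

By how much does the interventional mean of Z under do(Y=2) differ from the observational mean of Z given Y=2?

do(Y=2) breaks Y's dependence on A. With Y=2 fixed, Z across the units is -12, 4, -4, -8, -14, -10, -6, -2, mean -6.5.
Observing Y=2 restricts to units where Y's equation naturally yields 2: A ∈ {6, 4, 7, 5, 3}. In that subpopulation Z = -12, -8, -14, -10, -6, mean -10.
Difference = -6.5 − (-10) = 3.5.

3.5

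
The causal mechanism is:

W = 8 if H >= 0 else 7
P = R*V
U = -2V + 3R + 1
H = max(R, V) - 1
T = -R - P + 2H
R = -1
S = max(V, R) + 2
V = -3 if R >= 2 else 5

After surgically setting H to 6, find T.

do(H=6) replaces the equation H = max(R, V) - 1 with the constant H = 6.
V = -3 if R >= 2 else 5  [with R=-1]  = 5
P = R*V  [with R=-1, V=5]  = -5
T = -R - P + 2H  [with R=-1, P=-5, H=6]  = 18

18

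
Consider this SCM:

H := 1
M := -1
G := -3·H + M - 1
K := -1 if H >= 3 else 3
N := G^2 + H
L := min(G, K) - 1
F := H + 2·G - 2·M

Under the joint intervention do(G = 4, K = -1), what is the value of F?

11

Under do(G = 4, K = -1), each intervened variable's structural equation is replaced by its fixed value.
F = H + 2·G - 2·M  [with H=1, G=4, M=-1]  = 11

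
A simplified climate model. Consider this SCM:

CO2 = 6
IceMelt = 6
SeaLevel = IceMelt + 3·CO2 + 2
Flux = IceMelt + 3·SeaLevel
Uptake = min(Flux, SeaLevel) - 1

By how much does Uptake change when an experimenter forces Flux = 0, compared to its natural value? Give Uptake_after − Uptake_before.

-26

Intervening sets Flux = 0 and removes its equation (Flux = IceMelt + 3·SeaLevel).
SeaLevel = IceMelt + 3·CO2 + 2  [with IceMelt=6, CO2=6]  = 26
Uptake = min(Flux, SeaLevel) - 1  [with Flux=0, SeaLevel=26]  = -1
Without intervention: SeaLevel = IceMelt + 3·CO2 + 2  [with IceMelt=6, CO2=6]  = 26; Flux = IceMelt + 3·SeaLevel  [with IceMelt=6, SeaLevel=26]  = 84; Uptake = min(Flux, SeaLevel) - 1  [with Flux=84, SeaLevel=26]  = 25.
Change = -1 − 25 = -26.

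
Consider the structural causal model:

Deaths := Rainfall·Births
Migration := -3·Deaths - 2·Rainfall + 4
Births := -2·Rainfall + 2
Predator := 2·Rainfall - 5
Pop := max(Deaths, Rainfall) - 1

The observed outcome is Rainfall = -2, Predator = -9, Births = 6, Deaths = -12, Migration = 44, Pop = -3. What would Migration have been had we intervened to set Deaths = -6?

Intervening sets Deaths = -6 and removes its equation (Deaths := Rainfall·Births).
Migration = -3·Deaths - 2·Rainfall + 4  [with Deaths=-6, Rainfall=-2]  = 26

26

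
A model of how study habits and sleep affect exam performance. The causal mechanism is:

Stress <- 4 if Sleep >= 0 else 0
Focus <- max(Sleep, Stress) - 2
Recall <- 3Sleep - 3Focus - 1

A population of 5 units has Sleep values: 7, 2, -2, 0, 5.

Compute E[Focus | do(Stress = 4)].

The intervention sets Stress=4 in all 5 units regardless of Sleep. Recomputing Focus per unit gives 5, 2, 2, 2, 3; average 2.8.

2.8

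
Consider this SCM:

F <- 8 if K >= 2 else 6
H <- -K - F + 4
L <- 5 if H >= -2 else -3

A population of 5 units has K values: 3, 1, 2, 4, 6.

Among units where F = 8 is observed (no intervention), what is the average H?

Observing F=8 restricts to units where F's equation naturally yields 8: K ∈ {3, 2, 4, 6}. In that subpopulation H = -7, -6, -8, -10, mean -7.75.

-7.75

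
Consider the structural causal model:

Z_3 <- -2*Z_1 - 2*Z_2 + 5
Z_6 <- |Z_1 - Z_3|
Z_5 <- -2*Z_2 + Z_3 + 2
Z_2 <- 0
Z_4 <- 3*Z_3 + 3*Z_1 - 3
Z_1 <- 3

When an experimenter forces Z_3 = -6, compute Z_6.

The intervention breaks the incoming arrows to Z_3: Z_3 <- -2*Z_1 - 2*Z_2 + 5 no longer applies, and Z_3 = -6.
Z_6 = |Z_1 - Z_3|  [with Z_1=3, Z_3=-6]  = 9

9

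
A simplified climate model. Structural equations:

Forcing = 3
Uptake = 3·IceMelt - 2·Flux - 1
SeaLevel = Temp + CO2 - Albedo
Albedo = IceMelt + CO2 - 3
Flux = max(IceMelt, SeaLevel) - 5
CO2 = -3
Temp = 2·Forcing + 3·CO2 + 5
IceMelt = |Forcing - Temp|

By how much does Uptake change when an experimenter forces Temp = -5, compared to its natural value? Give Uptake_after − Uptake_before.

13

The intervention breaks the incoming arrows to Temp: Temp = 2·Forcing + 3·CO2 + 5 no longer applies, and Temp = -5.
IceMelt = |Forcing - Temp|  [with Forcing=3, Temp=-5]  = 8
Albedo = IceMelt + CO2 - 3  [with IceMelt=8, CO2=-3]  = 2
SeaLevel = Temp + CO2 - Albedo  [with Temp=-5, CO2=-3, Albedo=2]  = -10
Flux = max(IceMelt, SeaLevel) - 5  [with IceMelt=8, SeaLevel=-10]  = 3
Uptake = 3·IceMelt - 2·Flux - 1  [with IceMelt=8, Flux=3]  = 17
Without intervention: Temp = 2·Forcing + 3·CO2 + 5  [with Forcing=3, CO2=-3]  = 2; IceMelt = |Forcing - Temp|  [with Forcing=3, Temp=2]  = 1; Albedo = IceMelt + CO2 - 3  [with IceMelt=1, CO2=-3]  = -5; SeaLevel = Temp + CO2 - Albedo  [with Temp=2, CO2=-3, Albedo=-5]  = 4; Flux = max(IceMelt, SeaLevel) - 5  [with IceMelt=1, SeaLevel=4]  = -1; Uptake = 3·IceMelt - 2·Flux - 1  [with IceMelt=1, Flux=-1]  = 4.
Change = 17 − 4 = 13.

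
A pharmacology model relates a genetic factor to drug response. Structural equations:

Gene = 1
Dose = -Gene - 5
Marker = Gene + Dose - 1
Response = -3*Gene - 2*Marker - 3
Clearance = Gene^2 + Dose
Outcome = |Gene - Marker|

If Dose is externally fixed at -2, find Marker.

The intervention breaks the incoming arrows to Dose: Dose = -Gene - 5 no longer applies, and Dose = -2.
Marker = Gene + Dose - 1  [with Gene=1, Dose=-2]  = -2

-2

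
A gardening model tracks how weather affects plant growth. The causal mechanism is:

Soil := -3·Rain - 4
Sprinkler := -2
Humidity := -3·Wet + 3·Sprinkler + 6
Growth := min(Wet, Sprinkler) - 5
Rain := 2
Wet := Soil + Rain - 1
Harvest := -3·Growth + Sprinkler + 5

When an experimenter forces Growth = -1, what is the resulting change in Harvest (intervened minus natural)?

-39

Under do(Growth=-1), the mechanism Growth := min(Wet, Sprinkler) - 5 is discarded; Growth is fixed at -1.
Harvest = -3·Growth + Sprinkler + 5  [with Growth=-1, Sprinkler=-2]  = 6
Without intervention: Soil = -3·Rain - 4  [with Rain=2]  = -10; Wet = Soil + Rain - 1  [with Soil=-10, Rain=2]  = -9; Growth = min(Wet, Sprinkler) - 5  [with Wet=-9, Sprinkler=-2]  = -14; Harvest = -3·Growth + Sprinkler + 5  [with Growth=-14, Sprinkler=-2]  = 45.
Change = 6 − 45 = -39.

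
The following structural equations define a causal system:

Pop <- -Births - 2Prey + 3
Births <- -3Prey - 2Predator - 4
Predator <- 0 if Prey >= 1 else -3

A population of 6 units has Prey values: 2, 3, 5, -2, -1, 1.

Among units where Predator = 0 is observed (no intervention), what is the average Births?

-12.25

E[Births|Predator=0] averages over only the 4 units with Predator=0 (Prey = 2, 3, 5, 1): Births = -10, -13, -19, -7, mean -12.25.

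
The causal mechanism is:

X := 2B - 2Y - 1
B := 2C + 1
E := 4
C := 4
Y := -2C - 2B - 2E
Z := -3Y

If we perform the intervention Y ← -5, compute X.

27

Intervening sets Y = -5 and removes its equation (Y := -2C - 2B - 2E).
B = 2C + 1  [with C=4]  = 9
X = 2B - 2Y - 1  [with B=9, Y=-5]  = 27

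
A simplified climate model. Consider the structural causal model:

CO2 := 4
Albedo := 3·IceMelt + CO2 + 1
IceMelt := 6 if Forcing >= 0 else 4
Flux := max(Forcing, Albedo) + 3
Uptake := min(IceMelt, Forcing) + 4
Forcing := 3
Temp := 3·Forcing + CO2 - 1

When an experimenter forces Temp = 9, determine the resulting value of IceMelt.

6

The intervention breaks the incoming arrows to Temp: Temp := 3·Forcing + CO2 - 1 no longer applies, and Temp = 9.
IceMelt is not downstream of the intervention, so its value is determined by the original equations.
IceMelt = 6 if Forcing >= 0 else 4  [with Forcing=3]  = 6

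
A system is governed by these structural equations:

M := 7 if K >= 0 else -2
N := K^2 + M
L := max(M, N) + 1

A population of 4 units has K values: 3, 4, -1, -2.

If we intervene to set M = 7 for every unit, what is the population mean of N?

14.5

do(M=7) breaks M's dependence on K. With M=7 fixed, N across the units is 16, 23, 8, 11, mean 14.5.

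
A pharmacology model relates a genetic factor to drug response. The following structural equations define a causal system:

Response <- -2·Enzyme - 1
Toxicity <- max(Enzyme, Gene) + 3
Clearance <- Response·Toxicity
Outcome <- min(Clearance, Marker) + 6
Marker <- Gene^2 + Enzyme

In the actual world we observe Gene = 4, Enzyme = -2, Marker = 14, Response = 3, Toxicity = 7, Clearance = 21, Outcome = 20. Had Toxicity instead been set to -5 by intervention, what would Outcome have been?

Under do(Toxicity=-5), the mechanism Toxicity <- max(Enzyme, Gene) + 3 is discarded; Toxicity is fixed at -5.
Marker = Gene^2 + Enzyme  [with Gene=4, Enzyme=-2]  = 14
Response = -2·Enzyme - 1  [with Enzyme=-2]  = 3
Clearance = Response·Toxicity  [with Response=3, Toxicity=-5]  = -15
Outcome = min(Clearance, Marker) + 6  [with Clearance=-15, Marker=14]  = -9

-9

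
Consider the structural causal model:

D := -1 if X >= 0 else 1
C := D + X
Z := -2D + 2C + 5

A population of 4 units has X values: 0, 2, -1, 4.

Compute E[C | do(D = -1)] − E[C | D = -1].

Every unit gets D=-1 under the intervention. C values become -1, 1, -2, 3; E[C|do(D=-1)] = 0.25.
E[C|D=-1] averages over only the 3 units with D=-1 (X = 0, 2, 4): C = -1, 1, 3, mean 1.
Difference = 0.25 − 1 = -0.75.

-0.75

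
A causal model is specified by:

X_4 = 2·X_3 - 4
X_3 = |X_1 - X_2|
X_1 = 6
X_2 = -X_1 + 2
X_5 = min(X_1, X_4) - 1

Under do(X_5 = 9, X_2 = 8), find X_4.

0

Setting X_5 = 9, X_2 = 8 by intervention discards those variables' equations.
X_3 = |X_1 - X_2|  [with X_1=6, X_2=8]  = 2
X_4 = 2·X_3 - 4  [with X_3=2]  = 0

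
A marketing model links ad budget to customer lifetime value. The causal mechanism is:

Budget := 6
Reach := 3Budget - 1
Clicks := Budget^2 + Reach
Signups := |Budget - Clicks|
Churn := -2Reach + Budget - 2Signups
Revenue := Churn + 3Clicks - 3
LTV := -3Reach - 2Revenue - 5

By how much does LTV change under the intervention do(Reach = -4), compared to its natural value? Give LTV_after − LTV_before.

Under do(Reach=-4), the mechanism Reach := 3Budget - 1 is discarded; Reach is fixed at -4.
Clicks = Budget^2 + Reach  [with Budget=6, Reach=-4]  = 32
Signups = |Budget - Clicks|  [with Budget=6, Clicks=32]  = 26
Churn = -2Reach + Budget - 2Signups  [with Reach=-4, Budget=6, Signups=26]  = -38
Revenue = Churn + 3Clicks - 3  [with Churn=-38, Clicks=32]  = 55
LTV = -3Reach - 2Revenue - 5  [with Reach=-4, Revenue=55]  = -103
Without intervention: Reach = 3Budget - 1  [with Budget=6]  = 17; Clicks = Budget^2 + Reach  [with Budget=6, Reach=17]  = 53; Signups = |Budget - Clicks|  [with Budget=6, Clicks=53]  = 47; Churn = -2Reach + Budget - 2Signups  [with Reach=17, Budget=6, Signups=47]  = -122; Revenue = Churn + 3Clicks - 3  [with Churn=-122, Clicks=53]  = 34; LTV = -3Reach - 2Revenue - 5  [with Reach=17, Revenue=34]  = -124.
Change = -103 − (-124) = 21.

21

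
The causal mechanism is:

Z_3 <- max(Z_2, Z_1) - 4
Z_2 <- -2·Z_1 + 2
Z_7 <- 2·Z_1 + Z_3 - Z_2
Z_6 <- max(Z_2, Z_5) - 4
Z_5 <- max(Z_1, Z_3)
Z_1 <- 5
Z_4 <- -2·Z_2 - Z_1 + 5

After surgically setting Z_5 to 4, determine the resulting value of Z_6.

The intervention breaks the incoming arrows to Z_5: Z_5 <- max(Z_1, Z_3) no longer applies, and Z_5 = 4.
Z_2 = -2·Z_1 + 2  [with Z_1=5]  = -8
Z_6 = max(Z_2, Z_5) - 4  [with Z_2=-8, Z_5=4]  = 0

0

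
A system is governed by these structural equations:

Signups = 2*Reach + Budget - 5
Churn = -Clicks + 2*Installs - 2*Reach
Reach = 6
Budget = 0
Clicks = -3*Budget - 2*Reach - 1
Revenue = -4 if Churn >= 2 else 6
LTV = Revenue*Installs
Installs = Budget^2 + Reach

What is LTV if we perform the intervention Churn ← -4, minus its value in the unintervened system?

Intervening sets Churn = -4 and removes its equation (Churn = -Clicks + 2*Installs - 2*Reach).
Installs = Budget^2 + Reach  [with Budget=0, Reach=6]  = 6
Revenue = -4 if Churn >= 2 else 6  [with Churn=-4]  = 6
LTV = Revenue*Installs  [with Revenue=6, Installs=6]  = 36
Without intervention: Clicks = -3*Budget - 2*Reach - 1  [with Budget=0, Reach=6]  = -13; Installs = Budget^2 + Reach  [with Budget=0, Reach=6]  = 6; Churn = -Clicks + 2*Installs - 2*Reach  [with Clicks=-13, Installs=6, Reach=6]  = 13; Revenue = -4 if Churn >= 2 else 6  [with Churn=13]  = -4; LTV = Revenue*Installs  [with Revenue=-4, Installs=6]  = -24.
Change = 36 − (-24) = 60.

60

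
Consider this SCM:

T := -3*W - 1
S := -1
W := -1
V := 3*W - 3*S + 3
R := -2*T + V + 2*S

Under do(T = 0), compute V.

3

The intervention breaks the incoming arrows to T: T := -3*W - 1 no longer applies, and T = 0.
V is not downstream of the intervention, so its value is determined by the original equations.
V = 3*W - 3*S + 3  [with W=-1, S=-1]  = 3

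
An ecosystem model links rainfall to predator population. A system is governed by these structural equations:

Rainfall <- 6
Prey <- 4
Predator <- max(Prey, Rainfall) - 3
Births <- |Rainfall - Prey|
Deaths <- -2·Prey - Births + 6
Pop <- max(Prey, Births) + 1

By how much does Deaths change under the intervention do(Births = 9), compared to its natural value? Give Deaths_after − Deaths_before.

Intervening sets Births = 9 and removes its equation (Births <- |Rainfall - Prey|).
Deaths = -2·Prey - Births + 6  [with Prey=4, Births=9]  = -11
Without intervention: Births = |Rainfall - Prey|  [with Rainfall=6, Prey=4]  = 2; Deaths = -2·Prey - Births + 6  [with Prey=4, Births=2]  = -4.
Change = -11 − (-4) = -7.

-7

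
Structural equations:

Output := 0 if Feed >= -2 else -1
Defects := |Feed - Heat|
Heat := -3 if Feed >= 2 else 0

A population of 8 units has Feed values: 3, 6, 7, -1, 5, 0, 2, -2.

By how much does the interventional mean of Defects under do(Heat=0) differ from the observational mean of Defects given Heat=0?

do(Heat=0) breaks Heat's dependence on Feed. With Heat=0 fixed, Defects across the units is 3, 6, 7, 1, 5, 0, 2, 2, mean 3.25.
E[Defects|Heat=0] averages over only the 3 units with Heat=0 (Feed = -1, 0, -2): Defects = 1, 0, 2, mean 1.
Difference = 3.25 − 1 = 2.25.

2.25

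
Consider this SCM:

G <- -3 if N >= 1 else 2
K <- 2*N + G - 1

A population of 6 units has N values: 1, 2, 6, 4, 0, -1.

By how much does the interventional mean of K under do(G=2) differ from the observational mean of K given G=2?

5

do(G=2) breaks G's dependence on N. With G=2 fixed, K across the units is 3, 5, 13, 9, 1, -1, mean 5.
E[K|G=2] averages over only the 2 units with G=2 (N = 0, -1): K = 1, -1, mean 0.
Difference = 5 − 0 = 5.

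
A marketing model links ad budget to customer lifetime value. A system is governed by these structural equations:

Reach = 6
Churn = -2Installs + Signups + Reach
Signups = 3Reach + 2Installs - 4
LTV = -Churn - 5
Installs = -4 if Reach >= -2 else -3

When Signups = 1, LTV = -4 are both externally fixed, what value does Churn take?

15

The joint intervention fixes Signups = 1, LTV = -4, removing each variable's own equation.
Installs = -4 if Reach >= -2 else -3  [with Reach=6]  = -4
Churn = -2Installs + Signups + Reach  [with Installs=-4, Signups=1, Reach=6]  = 15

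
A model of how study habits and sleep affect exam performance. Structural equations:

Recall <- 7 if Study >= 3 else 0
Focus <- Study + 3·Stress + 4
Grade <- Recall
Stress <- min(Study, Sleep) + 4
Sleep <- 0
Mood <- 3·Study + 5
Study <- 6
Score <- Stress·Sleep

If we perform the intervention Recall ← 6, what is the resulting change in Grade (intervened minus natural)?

do(Recall=6) replaces the equation Recall <- 7 if Study >= 3 else 0 with the constant Recall = 6.
Grade = Recall  [with Recall=6]  = 6
Without intervention: Recall = 7 if Study >= 3 else 0  [with Study=6]  = 7; Grade = Recall  [with Recall=7]  = 7.
Change = 6 − 7 = -1.

-1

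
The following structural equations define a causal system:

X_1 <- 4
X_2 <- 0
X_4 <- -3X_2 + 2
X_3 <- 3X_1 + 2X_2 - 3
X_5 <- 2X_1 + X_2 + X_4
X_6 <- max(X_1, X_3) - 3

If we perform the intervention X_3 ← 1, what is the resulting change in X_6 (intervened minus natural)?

The intervention breaks the incoming arrows to X_3: X_3 <- 3X_1 + 2X_2 - 3 no longer applies, and X_3 = 1.
X_6 = max(X_1, X_3) - 3  [with X_1=4, X_3=1]  = 1
Without intervention: X_3 = 3X_1 + 2X_2 - 3  [with X_1=4, X_2=0]  = 9; X_6 = max(X_1, X_3) - 3  [with X_1=4, X_3=9]  = 6.
Change = 1 − 6 = -5.

-5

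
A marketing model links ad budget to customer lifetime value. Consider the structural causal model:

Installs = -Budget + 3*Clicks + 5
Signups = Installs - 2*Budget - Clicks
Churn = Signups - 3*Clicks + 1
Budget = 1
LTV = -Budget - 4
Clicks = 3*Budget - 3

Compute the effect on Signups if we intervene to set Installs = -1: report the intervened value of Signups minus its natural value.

-5

The intervention breaks the incoming arrows to Installs: Installs = -Budget + 3*Clicks + 5 no longer applies, and Installs = -1.
Clicks = 3*Budget - 3  [with Budget=1]  = 0
Signups = Installs - 2*Budget - Clicks  [with Installs=-1, Budget=1, Clicks=0]  = -3
Without intervention: Clicks = 3*Budget - 3  [with Budget=1]  = 0; Installs = -Budget + 3*Clicks + 5  [with Budget=1, Clicks=0]  = 4; Signups = Installs - 2*Budget - Clicks  [with Installs=4, Budget=1, Clicks=0]  = 2.
Change = -3 − 2 = -5.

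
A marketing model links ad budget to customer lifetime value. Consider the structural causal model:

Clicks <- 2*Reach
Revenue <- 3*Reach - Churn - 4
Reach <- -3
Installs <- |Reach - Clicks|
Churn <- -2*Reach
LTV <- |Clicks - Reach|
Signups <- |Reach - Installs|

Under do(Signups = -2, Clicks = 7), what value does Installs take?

10

Setting Signups = -2, Clicks = 7 by intervention discards those variables' equations.
Installs = |Reach - Clicks|  [with Reach=-3, Clicks=7]  = 10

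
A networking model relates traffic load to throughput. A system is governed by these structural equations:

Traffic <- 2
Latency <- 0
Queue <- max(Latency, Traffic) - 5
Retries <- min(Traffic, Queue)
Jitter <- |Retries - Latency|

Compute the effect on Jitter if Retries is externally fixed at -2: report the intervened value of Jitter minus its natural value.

-1

Intervening sets Retries = -2 and removes its equation (Retries <- min(Traffic, Queue)).
Jitter = |Retries - Latency|  [with Retries=-2, Latency=0]  = 2
Without intervention: Queue = max(Latency, Traffic) - 5  [with Latency=0, Traffic=2]  = -3; Retries = min(Traffic, Queue)  [with Traffic=2, Queue=-3]  = -3; Jitter = |Retries - Latency|  [with Retries=-3, Latency=0]  = 3.
Change = 2 − 3 = -1.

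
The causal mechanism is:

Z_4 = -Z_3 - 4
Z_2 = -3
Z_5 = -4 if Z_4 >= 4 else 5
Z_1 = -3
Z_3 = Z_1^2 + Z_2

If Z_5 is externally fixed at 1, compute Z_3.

do(Z_5=1) replaces the equation Z_5 = -4 if Z_4 >= 4 else 5 with the constant Z_5 = 1.
Z_3 is not downstream of the intervention, so its value is determined by the original equations.
Z_3 = Z_1^2 + Z_2  [with Z_1=-3, Z_2=-3]  = 6

6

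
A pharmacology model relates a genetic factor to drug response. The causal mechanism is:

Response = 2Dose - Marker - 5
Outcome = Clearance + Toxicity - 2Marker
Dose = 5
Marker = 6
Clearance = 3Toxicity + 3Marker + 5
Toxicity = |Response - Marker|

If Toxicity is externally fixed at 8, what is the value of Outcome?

Under do(Toxicity=8), the mechanism Toxicity = |Response - Marker| is discarded; Toxicity is fixed at 8.
Clearance = 3Toxicity + 3Marker + 5  [with Toxicity=8, Marker=6]  = 47
Outcome = Clearance + Toxicity - 2Marker  [with Clearance=47, Toxicity=8, Marker=6]  = 43

43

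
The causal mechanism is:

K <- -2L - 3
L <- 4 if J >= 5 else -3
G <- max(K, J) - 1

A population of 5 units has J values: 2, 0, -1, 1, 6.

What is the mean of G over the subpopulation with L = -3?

E[G|L=-3] averages over only the 4 units with L=-3 (J = 2, 0, -1, 1): G = 2, 2, 2, 2, mean 2.

2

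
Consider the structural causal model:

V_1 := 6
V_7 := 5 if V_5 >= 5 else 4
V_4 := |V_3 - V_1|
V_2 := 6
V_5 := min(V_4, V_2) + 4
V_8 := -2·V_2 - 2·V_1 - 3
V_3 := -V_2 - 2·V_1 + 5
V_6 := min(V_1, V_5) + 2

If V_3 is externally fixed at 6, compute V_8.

The intervention breaks the incoming arrows to V_3: V_3 := -V_2 - 2·V_1 + 5 no longer applies, and V_3 = 6.
Since V_8 is not a descendant of the intervened variable, it is unaffected.
V_8 = -2·V_2 - 2·V_1 - 3  [with V_2=6, V_1=6]  = -27

-27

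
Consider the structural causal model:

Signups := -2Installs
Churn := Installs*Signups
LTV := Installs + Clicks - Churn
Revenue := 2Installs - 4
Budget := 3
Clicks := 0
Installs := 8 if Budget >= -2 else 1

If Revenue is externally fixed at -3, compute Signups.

do(Revenue=-3) replaces the equation Revenue := 2Installs - 4 with the constant Revenue = -3.
No directed path runs from Revenue to Signups, so Signups keeps its natural value.
Installs = 8 if Budget >= -2 else 1  [with Budget=3]  = 8
Signups = -2Installs  [with Installs=8]  = -16

-16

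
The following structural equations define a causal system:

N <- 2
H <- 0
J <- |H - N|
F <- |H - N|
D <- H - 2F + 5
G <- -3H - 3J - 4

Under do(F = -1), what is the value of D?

7

Intervening sets F = -1 and removes its equation (F <- |H - N|).
D = H - 2F + 5  [with H=0, F=-1]  = 7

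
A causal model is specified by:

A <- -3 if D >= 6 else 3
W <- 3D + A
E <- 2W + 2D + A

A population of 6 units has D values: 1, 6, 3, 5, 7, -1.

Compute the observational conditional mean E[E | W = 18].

E[E|W=18] averages over only the 2 units with W=18 (D = 5, 7): E = 49, 47, mean 48.

48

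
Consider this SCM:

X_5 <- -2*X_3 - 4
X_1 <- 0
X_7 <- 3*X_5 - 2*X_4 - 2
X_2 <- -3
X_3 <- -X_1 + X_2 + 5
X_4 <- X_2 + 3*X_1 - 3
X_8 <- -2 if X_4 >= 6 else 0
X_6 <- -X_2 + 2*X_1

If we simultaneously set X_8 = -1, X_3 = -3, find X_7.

Under do(X_8 = -1, X_3 = -3), each intervened variable's structural equation is replaced by its fixed value.
X_4 = X_2 + 3*X_1 - 3  [with X_2=-3, X_1=0]  = -6
X_5 = -2*X_3 - 4  [with X_3=-3]  = 2
X_7 = 3*X_5 - 2*X_4 - 2  [with X_5=2, X_4=-6]  = 16

16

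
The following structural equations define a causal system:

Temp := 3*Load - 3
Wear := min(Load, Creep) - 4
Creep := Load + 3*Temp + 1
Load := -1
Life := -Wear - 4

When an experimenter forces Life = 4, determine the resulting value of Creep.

-18

do(Life=4) replaces the equation Life := -Wear - 4 with the constant Life = 4.
Creep is not downstream of the intervention, so its value is determined by the original equations.
Temp = 3*Load - 3  [with Load=-1]  = -6
Creep = Load + 3*Temp + 1  [with Load=-1, Temp=-6]  = -18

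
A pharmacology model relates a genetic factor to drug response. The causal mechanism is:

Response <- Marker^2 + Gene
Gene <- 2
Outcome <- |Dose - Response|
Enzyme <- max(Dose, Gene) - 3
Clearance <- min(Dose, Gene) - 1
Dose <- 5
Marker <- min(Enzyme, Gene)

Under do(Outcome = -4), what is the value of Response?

The intervention breaks the incoming arrows to Outcome: Outcome <- |Dose - Response| no longer applies, and Outcome = -4.
Response is not downstream of the intervention, so its value is determined by the original equations.
Enzyme = max(Dose, Gene) - 3  [with Dose=5, Gene=2]  = 2
Marker = min(Enzyme, Gene)  [with Enzyme=2, Gene=2]  = 2
Response = Marker^2 + Gene  [with Marker=2, Gene=2]  = 6

6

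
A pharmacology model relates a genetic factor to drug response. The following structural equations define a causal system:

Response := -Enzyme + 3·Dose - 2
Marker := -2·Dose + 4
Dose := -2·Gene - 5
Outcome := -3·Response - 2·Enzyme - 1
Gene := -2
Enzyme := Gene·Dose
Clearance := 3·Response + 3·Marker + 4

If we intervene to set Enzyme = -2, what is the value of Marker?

The intervention breaks the incoming arrows to Enzyme: Enzyme := Gene·Dose no longer applies, and Enzyme = -2.
Marker is not downstream of the intervention, so its value is determined by the original equations.
Dose = -2·Gene - 5  [with Gene=-2]  = -1
Marker = -2·Dose + 4  [with Dose=-1]  = 6

6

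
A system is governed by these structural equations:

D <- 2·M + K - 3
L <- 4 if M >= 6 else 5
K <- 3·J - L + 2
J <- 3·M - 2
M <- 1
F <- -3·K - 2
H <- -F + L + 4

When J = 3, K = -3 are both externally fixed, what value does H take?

The joint intervention fixes J = 3, K = -3, removing each variable's own equation.
L = 4 if M >= 6 else 5  [with M=1]  = 5
F = -3·K - 2  [with K=-3]  = 7
H = -F + L + 4  [with F=7, L=5]  = 2

2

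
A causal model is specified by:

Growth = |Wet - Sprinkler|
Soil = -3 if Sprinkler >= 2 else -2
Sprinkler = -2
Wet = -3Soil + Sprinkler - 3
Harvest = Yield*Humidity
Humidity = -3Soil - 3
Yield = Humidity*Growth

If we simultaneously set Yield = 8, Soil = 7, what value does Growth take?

Under do(Yield = 8, Soil = 7), each intervened variable's structural equation is replaced by its fixed value.
Wet = -3Soil + Sprinkler - 3  [with Soil=7, Sprinkler=-2]  = -26
Growth = |Wet - Sprinkler|  [with Wet=-26, Sprinkler=-2]  = 24

24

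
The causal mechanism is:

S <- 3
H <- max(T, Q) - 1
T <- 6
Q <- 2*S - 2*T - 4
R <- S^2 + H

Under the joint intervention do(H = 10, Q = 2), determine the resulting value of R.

The joint intervention fixes H = 10, Q = 2, removing each variable's own equation.
R = S^2 + H  [with S=3, H=10]  = 19

19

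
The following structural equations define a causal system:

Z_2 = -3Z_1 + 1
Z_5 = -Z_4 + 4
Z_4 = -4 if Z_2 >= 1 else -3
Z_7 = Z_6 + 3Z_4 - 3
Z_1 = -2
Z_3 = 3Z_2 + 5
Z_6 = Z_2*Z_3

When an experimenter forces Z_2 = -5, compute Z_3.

-10

The intervention breaks the incoming arrows to Z_2: Z_2 = -3Z_1 + 1 no longer applies, and Z_2 = -5.
Z_3 = 3Z_2 + 5  [with Z_2=-5]  = -10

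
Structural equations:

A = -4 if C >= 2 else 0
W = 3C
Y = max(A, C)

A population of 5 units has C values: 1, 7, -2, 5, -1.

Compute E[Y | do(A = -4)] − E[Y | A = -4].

Every unit gets A=-4 under the intervention. Y values become 1, 7, -2, 5, -1; E[Y|do(A=-4)] = 2.
Conditioning on A=-4 selects the 2 unit(s) with C ∈ {7, 5}. Their Y values: 7, 5. Mean = 6.
Difference = 2 − 6 = -4.

-4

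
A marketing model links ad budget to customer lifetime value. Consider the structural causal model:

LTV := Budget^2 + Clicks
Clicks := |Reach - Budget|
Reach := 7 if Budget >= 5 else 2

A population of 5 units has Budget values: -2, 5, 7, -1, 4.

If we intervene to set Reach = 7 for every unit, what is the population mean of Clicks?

4.4

Under do(Reach=7), Reach's equation is replaced by Reach=7 for every unit. Per-unit Clicks: 9, 2, 0, 8, 3. Mean = 4.4.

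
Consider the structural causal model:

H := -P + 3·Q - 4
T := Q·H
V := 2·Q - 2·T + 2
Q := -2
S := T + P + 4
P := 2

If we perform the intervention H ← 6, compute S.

-6

The intervention breaks the incoming arrows to H: H := -P + 3·Q - 4 no longer applies, and H = 6.
T = Q·H  [with Q=-2, H=6]  = -12
S = T + P + 4  [with T=-12, P=2]  = -6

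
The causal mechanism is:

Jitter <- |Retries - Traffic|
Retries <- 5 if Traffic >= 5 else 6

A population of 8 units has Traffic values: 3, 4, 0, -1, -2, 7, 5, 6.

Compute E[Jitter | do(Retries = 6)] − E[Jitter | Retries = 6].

Under do(Retries=6), Retries's equation is replaced by Retries=6 for every unit. Per-unit Jitter: 3, 2, 6, 7, 8, 1, 1, 0. Mean = 3.5.
Observing Retries=6 restricts to units where Retries's equation naturally yields 6: Traffic ∈ {3, 4, 0, -1, -2}. In that subpopulation Jitter = 3, 2, 6, 7, 8, mean 5.2.
Difference = 3.5 − 5.2 = -1.7.

-1.7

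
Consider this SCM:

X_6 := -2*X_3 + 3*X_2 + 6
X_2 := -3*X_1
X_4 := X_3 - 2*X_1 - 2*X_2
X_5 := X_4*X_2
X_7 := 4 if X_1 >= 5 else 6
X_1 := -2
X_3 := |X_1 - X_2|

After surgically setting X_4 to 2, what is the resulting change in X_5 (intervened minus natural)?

Intervening sets X_4 = 2 and removes its equation (X_4 := X_3 - 2*X_1 - 2*X_2).
X_2 = -3*X_1  [with X_1=-2]  = 6
X_5 = X_4*X_2  [with X_4=2, X_2=6]  = 12
Without intervention: X_2 = -3*X_1  [with X_1=-2]  = 6; X_3 = |X_1 - X_2|  [with X_1=-2, X_2=6]  = 8; X_4 = X_3 - 2*X_1 - 2*X_2  [with X_3=8, X_1=-2, X_2=6]  = 0; X_5 = X_4*X_2  [with X_4=0, X_2=6]  = 0.
Change = 12 − 0 = 12.

12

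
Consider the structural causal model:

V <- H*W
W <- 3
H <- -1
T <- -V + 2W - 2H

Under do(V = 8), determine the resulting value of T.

The intervention breaks the incoming arrows to V: V <- H*W no longer applies, and V = 8.
T = -V + 2W - 2H  [with V=8, W=3, H=-1]  = 0

0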